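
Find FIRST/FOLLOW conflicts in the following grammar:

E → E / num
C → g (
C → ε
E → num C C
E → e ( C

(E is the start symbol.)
A FIRST/FOLLOW conflict occurs when a non-terminal N has a nullable alternative N → β (β ⇒* ε) and another alternative N → α with FIRST(α) ∩ FOLLOW(N) ≠ ∅: on such a lookahead the parser cannot decide between expanding α and letting N vanish via β.

Nullable non-terminals: C.

C: nullable alternative(s) C → ε; FOLLOW(C) = { $, '/', 'g' }
  C → g (: FIRST \ {ε} = { 'g' } — overlaps FOLLOW(C) on { 'g' }: CONFLICT
  C → ε: FIRST \ {ε} = { } — this is the only nullable alternative, skip

E has no nullable alternative, so no FIRST/FOLLOW check is needed there.

So the grammar has 1 FIRST/FOLLOW conflict (marked CONFLICT above).

Answer: Yes. C → g '(' with FOLLOW(C) on { 'g' }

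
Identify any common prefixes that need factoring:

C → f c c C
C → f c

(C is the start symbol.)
Yes, C has productions with common prefix 'f c'

Left-factoring is needed when two productions for the same non-terminal
share a common prefix on the right-hand side.

Productions for C:
  C → f c c C
  C → f c

Found common prefix 'f c' in productions for C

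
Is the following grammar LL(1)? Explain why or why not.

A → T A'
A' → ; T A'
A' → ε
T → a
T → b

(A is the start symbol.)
Yes, the grammar is LL(1).

Relevant sets:
  FOLLOW(A') = { $ }

For A':
  PREDICT(A' → ';' T A') = { ';' }
  PREDICT(A' → ε) = { $ }
For T:
  PREDICT(T → a) = { 'a' }
  PREDICT(T → b) = { 'b' }
A has a single production, so nothing to check there.

All predict sets are disjoint. The grammar IS LL(1).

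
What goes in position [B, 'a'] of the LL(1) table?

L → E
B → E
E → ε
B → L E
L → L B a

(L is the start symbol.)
To find M[B, 'a'], we find productions for B where 'a' is in the predict set (PREDICT(N → α) = (FIRST(α) \ {ε}) ∪ (FOLLOW(N) if α ⇒* ε)).

Relevant sets:
  FIRST(E) = { ε }
  FIRST(L) = { 'a', ε }
  FOLLOW(B) = { 'a' }

B → E: PREDICT = { 'a' }
  'a' is in predict set, so this production goes in M[B, 'a']
B → L E: PREDICT = { 'a' }
  'a' is in predict set, so this production goes in M[B, 'a']

M[B, 'a'] = B → E, B → L E  (a multiply-defined cell — the grammar is not LL(1))

Answer: B → E, B → L E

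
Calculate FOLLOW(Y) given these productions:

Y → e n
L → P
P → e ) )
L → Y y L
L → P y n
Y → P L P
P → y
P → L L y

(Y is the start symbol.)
{ $, 'y' }

To compute FOLLOW(Y), find every occurrence of Y on a right-hand side N → α Y β: add FIRST(β) \ {ε}, and if β is empty or nullable also add FOLLOW(N). Iterate to a fixed point.

Y is the start symbol, so $ ∈ FOLLOW(Y).
In L → Y y L: Y is followed by y L, add FIRST(y L) \ {ε} = { 'y' }

Taking the union: FOLLOW(Y) = { $, 'y' }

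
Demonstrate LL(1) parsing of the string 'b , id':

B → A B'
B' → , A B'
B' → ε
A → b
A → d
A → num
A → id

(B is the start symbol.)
LL(1) parsing maintains a stack (initially the start symbol over $) and the input. At each step: if the stack top is a terminal, match it against the current input token; if it is a non-terminal N, replace it with the RHS of M[N, lookahead] (the unique production whose predict set contains the lookahead).

Stack is shown with the top on the left.

Stack     Input     Action
--------------------------
B $       b , id $  output B → A B'
A B' $    b , id $  output A → b
b B' $    b , id $  match 'b'
B' $      , id $    output B' → , A B'
, A B' $  , id $    match ','
A B' $    id $      output A → id
id B' $   id $      match 'id'
B' $      $         output B' → ε
$         $         accept

The string is accepted.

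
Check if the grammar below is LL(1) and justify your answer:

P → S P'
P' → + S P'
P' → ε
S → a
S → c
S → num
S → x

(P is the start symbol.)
Relevant sets:
  FOLLOW(P') = { $ }

For P':
  PREDICT(P' → '+' S P') = { '+' }
  PREDICT(P' → ε) = { $ }
For S:
  PREDICT(S → a) = { 'a' }
  PREDICT(S → c) = { 'c' }
  PREDICT(S → num) = { 'num' }
  PREDICT(S → x) = { 'x' }
P has a single production, so nothing to check there.

All predict sets are disjoint. The grammar IS LL(1).

Answer: Yes, the grammar is LL(1).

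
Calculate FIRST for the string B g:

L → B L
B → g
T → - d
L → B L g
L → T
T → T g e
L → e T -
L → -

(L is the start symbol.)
FIRST sets of the non-terminals involved (from the grammar, by fixed-point iteration):
  FIRST(B) = { 'g' }

To compute FIRST(B g), process the symbols left to right:
Symbol B is a non-terminal. Add FIRST(B) \ {ε} = { 'g' }
B is not nullable (ε ∉ FIRST(B)), so stop here.
FIRST(B g) = { 'g' }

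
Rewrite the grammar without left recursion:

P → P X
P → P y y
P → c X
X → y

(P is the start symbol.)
P is directly left-recursive. The standard transformation for
  A → A α₁ | ... | A α_m | β₁ | ... | β_n
is
  A  → β₁ A' | ... | β_n A'
  A' → α₁ A' | ... | α_m A' | ε

P → c X becomes P → c X P'
P → P X becomes P' → X P'
P → P y y becomes P' → y y P'
Add P' → ε

Productions for other non-terminals are unchanged:
  X → y

Resulting grammar:
P → c X P'
P' → X P'
P' → y y P'
P' → ε
X → y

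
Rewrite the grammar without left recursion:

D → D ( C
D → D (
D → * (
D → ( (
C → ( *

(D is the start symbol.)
D is directly left-recursive. The standard transformation for
  A → A α₁ | ... | A α_m | β₁ | ... | β_n
is
  A  → β₁ A' | ... | β_n A'
  A' → α₁ A' | ... | α_m A' | ε

D → * ( becomes D → * ( D'
D → ( ( becomes D → ( ( D'
D → D ( C becomes D' → ( C D'
D → D ( becomes D' → ( D'
Add D' → ε

Productions for other non-terminals are unchanged:
  C → ( *

Resulting grammar:
D → * ( D'
D → ( ( D'
D' → ( C D'
D' → ( D'
D' → ε
C → ( *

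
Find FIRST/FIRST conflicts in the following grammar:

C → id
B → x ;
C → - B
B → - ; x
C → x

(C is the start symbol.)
Productions for C:
  C → id: FIRST = { 'id' }
  C → - B: FIRST = { '-' }
  C → x: FIRST = { 'x' }
Productions for B:
  B → x ;: FIRST = { 'x' }
  B → - ; x: FIRST = { '-' }

All alternatives of each non-terminal have pairwise disjoint FIRST sets.

Answer: No FIRST/FIRST conflicts.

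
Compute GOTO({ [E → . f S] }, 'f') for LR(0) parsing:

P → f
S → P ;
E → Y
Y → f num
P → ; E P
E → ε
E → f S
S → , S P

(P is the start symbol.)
{ [E → f . S], [P → . ; E P], [P → . f], [S → . , S P], [S → . P ;] }

GOTO(I, 'f') = CLOSURE({ [A → αX.β] : [A → α.Xβ] ∈ I, X = 'f' })

Items with dot before 'f', with the dot advanced:
  [E → . f S] → [E → f . S]
Closure of the advanced items:
  [E → f . S] has the dot before S: add [S → . P ;], [S → . , S P]
  [S → . P ;] has the dot before P: add [P → . f], [P → . ; E P]

GOTO = { [E → f . S], [P → . ; E P], [P → . f], [S → . , S P], [S → . P ;] }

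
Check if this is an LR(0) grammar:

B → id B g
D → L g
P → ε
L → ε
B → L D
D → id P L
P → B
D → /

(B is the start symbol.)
No. Shift-reduce conflict between [L → .] and [B → . id B g]

A grammar is LR(0) if no state in the canonical LR(0) collection has:
  - both a shift item (dot before a terminal) and a complete item (shift-reduce conflict), or
  - two or more complete items (reduce-reduce conflict; the accept item [B' → B .] counts as a complete item here).

Augment with B' → B and build the canonical LR(0) collection (I0 = CLOSURE({[B' → . B]}), then GOTO on every symbol after a dot until no new states appear). It has 14 states:
  I0: { [B → . L D], [B → . id B g], [B' → . B], [L → .] }  — shift, reduce
  I1: { [B' → B .] }  — accept
  I2: { [B → L . D], [D → . /], [D → . L g], [D → . id P L], [L → .] }  — shift, reduce
  I3: { [B → . L D], [B → . id B g], [B → id . B g], [L → .] }  — shift, reduce
  I4: { [B → id B . g] }  — shift
  I5: { [B → id B g .] }  — reduce
  I6: { [D → / .] }  — reduce
  I7: { [B → L D .] }  — reduce
  I8: { [D → L . g] }  — shift
  I9: { [B → . L D], [B → . id B g], [D → id . P L], [L → .], [P → . B], [P → .] }  — shift, 2 reduces
  I10: { [P → B .] }  — reduce
  I11: { [D → id P . L], [L → .] }  — reduce
  I12: { [D → id P L .] }  — reduce
  I13: { [D → L g .] }  — reduce

Conflict in state I0:
  Shift-reduce conflict between [L → .] and [B → . id B g]
So the grammar is NOT LR(0).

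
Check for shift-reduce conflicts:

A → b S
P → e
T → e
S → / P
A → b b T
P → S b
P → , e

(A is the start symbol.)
Augment with A' → A and build the canonical LR(0) collection (I0 = CLOSURE({[A' → . A]}), then GOTO on every symbol after a dot until no new states appear). It has 14 states:
  I0: { [A → . b S], [A → . b b T], [A' → . A] }  — shift
  I1: { [A' → A .] }  — accept
  I2: { [A → b . S], [A → b . b T], [S → . / P] }  — shift
  I3: { [P → . , e], [P → . S b], [P → . e], [S → . / P], [S → / . P] }  — shift
  I4: { [A → b S .] }  — reduce
  I5: { [A → b b . T], [T → . e] }  — shift
  I6: { [A → b b T .] }  — reduce
  I7: { [T → e .] }  — reduce
  I8: { [P → , . e] }  — shift
  I9: { [S → / P .] }  — reduce
  I10: { [P → S . b] }  — shift
  I11: { [P → e .] }  — reduce
  I12: { [P → S b .] }  — reduce
  I13: { [P → , e .] }  — reduce

No state contains both a complete item and a shift item.

Answer: No shift-reduce conflicts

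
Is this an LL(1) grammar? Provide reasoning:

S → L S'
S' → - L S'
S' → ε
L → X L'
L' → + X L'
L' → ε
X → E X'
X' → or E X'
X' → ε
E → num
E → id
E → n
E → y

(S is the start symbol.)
Relevant sets:
  FOLLOW(S') = { $ }
  FOLLOW(L') = { $, '-' }
  FOLLOW(X') = { $, '+', '-' }

For S':
  PREDICT(S' → '-' L S') = { '-' }
  PREDICT(S' → ε) = { $ }
For L':
  PREDICT(L' → '+' X L') = { '+' }
  PREDICT(L' → ε) = { $, '-' }
For X':
  PREDICT(X' → or E X') = { 'or' }
  PREDICT(X' → ε) = { $, '+', '-' }
For E:
  PREDICT(E → num) = { 'num' }
  PREDICT(E → id) = { 'id' }
  PREDICT(E → n) = { 'n' }
  PREDICT(E → y) = { 'y' }
S, L, X have a single production, so nothing to check there.

All predict sets are disjoint. The grammar IS LL(1).

Answer: Yes, the grammar is LL(1).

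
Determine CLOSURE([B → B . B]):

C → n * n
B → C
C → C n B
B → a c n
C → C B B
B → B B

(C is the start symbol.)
To compute CLOSURE, for each item [A → α.Bβ] where B is a non-terminal, add [B → .γ] for all productions B → γ; repeat for the newly added items until nothing changes.

Start with: [B → B . B]
  [B → B . B] has the dot before B: add [B → . C], [B → . a c n], [B → . B B]
  [B → . C] has the dot before C: add [C → . n * n], [C → . C n B], [C → . C B B]
No further items can be added.

CLOSURE = { [B → . B B], [B → . C], [B → . a c n], [B → B . B], [C → . C B B], [C → . C n B], [C → . n * n] }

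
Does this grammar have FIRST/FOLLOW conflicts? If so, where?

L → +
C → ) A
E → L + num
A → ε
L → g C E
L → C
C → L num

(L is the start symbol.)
No FIRST/FOLLOW conflicts.

Nullable non-terminals: A.
A has a nullable alternative but only one production, so nothing to check.

C, E, L have no nullable alternative, so no FIRST/FOLLOW check is needed there.

No FIRST/FOLLOW conflicts found.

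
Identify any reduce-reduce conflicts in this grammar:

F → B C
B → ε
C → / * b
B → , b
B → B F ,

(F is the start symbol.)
No reduce-reduce conflicts

Augment with F' → F and build the canonical LR(0) collection (I0 = CLOSURE({[F' → . F]}), then GOTO on every symbol after a dot until no new states appear). It has 11 states:
  I0: { [B → . , b], [B → . B F ,], [B → .], [F → . B C], [F' → . F] }  — shift, reduce
  I1: { [B → , . b] }  — shift
  I2: { [B → . , b], [B → . B F ,], [B → .], [B → B . F ,], [C → . / * b], [F → . B C], [F → B . C] }  — shift, reduce
  I3: { [F' → F .] }  — accept
  I4: { [C → / . * b] }  — shift
  I5: { [F → B C .] }  — reduce
  I6: { [B → B F . ,] }  — shift
  I7: { [B → B F , .] }  — reduce
  I8: { [C → / * . b] }  — shift
  I9: { [C → / * b .] }  — reduce
  I10: { [B → , b .] }  — reduce

No state contains more than one complete item.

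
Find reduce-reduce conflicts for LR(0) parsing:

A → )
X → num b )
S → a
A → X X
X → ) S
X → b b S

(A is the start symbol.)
Augment with A' → A and build the canonical LR(0) collection (I0 = CLOSURE({[A' → . A]}), then GOTO on every symbol after a dot until no new states appear). It has 14 states:
  I0: { [A → . )], [A → . X X], [A' → . A], [X → . ) S], [X → . b b S], [X → . num b )] }  — shift
  I1: { [A → ) .], [S → . a], [X → ) . S] }  — shift, reduce
  I2: { [A' → A .] }  — accept
  I3: { [A → X . X], [X → . ) S], [X → . b b S], [X → . num b )] }  — shift
  I4: { [X → b . b S] }  — shift
  I5: { [X → num . b )] }  — shift
  I6: { [X → num b . )] }  — shift
  I7: { [X → num b ) .] }  — reduce
  I8: { [S → . a], [X → b b . S] }  — shift
  I9: { [X → b b S .] }  — reduce
  I10: { [S → a .] }  — reduce
  I11: { [S → . a], [X → ) . S] }  — shift
  I12: { [A → X X .] }  — reduce
  I13: { [X → ) S .] }  — reduce

No state contains more than one complete item.

Answer: No reduce-reduce conflicts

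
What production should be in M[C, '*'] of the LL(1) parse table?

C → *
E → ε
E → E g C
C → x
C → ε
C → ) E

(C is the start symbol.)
C → *

To find M[C, '*'], we find productions for C where '*' is in the predict set (PREDICT(N → α) = (FIRST(α) \ {ε}) ∪ (FOLLOW(N) if α ⇒* ε)).

Relevant sets:
  FOLLOW(C) = { $, 'g' }

C → *: PREDICT = { '*' }
  '*' is in predict set, so this production goes in M[C, '*']
C → x: PREDICT = { 'x' }
C → ε: PREDICT = { $, 'g' }
C → ) E: PREDICT = { ')' }

M[C, '*'] = C → *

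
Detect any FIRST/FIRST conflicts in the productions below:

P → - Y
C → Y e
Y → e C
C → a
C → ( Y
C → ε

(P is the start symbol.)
No FIRST/FIRST conflicts.

A FIRST/FIRST conflict occurs when two productions N → α and N → β for the same non-terminal have FIRST(α) ∩ FIRST(β) ≠ ∅ (with ε ∈ FIRST of a nullable right-hand side, so two nullable alternatives also conflict).

FIRST sets of the non-terminals at (or reachable through a nullable prefix from) the front of some alternative:
  FIRST(Y) = { 'e' }

Productions for C:
  C → Y e: FIRST = { 'e' }
  C → a: FIRST = { 'a' }
  C → ( Y: FIRST = { '(' }
  C → ε: FIRST = { ε }
P, Y have only one production, so no FIRST/FIRST conflict is possible there.

All alternatives of each non-terminal have pairwise disjoint FIRST sets.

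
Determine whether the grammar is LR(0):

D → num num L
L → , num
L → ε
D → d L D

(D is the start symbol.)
No. Shift-reduce conflict between [L → .] and [L → . , num]

A grammar is LR(0) if no state in the canonical LR(0) collection has:
  - both a shift item (dot before a terminal) and a complete item (shift-reduce conflict), or
  - two or more complete items (reduce-reduce conflict; the accept item [D' → D .] counts as a complete item here).

Augment with D' → D and build the canonical LR(0) collection (I0 = CLOSURE({[D' → . D]}), then GOTO on every symbol after a dot until no new states appear). It has 10 states:
  I0: { [D → . d L D], [D → . num num L], [D' → . D] }  — shift
  I1: { [D' → D .] }  — accept
  I2: { [D → d . L D], [L → . , num], [L → .] }  — shift, reduce
  I3: { [D → num . num L] }  — shift
  I4: { [D → num num . L], [L → . , num], [L → .] }  — shift, reduce
  I5: { [L → , . num] }  — shift
  I6: { [D → num num L .] }  — reduce
  I7: { [L → , num .] }  — reduce
  I8: { [D → . d L D], [D → . num num L], [D → d L . D] }  — shift
  I9: { [D → d L D .] }  — reduce

Conflict in state I2:
  Shift-reduce conflict between [L → .] and [L → . , num]
So the grammar is NOT LR(0).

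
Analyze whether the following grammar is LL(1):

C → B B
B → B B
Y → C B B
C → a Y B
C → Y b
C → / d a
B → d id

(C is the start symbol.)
No. Predict set conflict for C: { 'd' }

Relevant sets:
  FIRST(B) = { 'd' }
  FIRST(Y) = { '/', 'a', 'd' }

For C:
  PREDICT(C → B B) = { 'd' }
  PREDICT(C → a Y B) = { 'a' }
  PREDICT(C → Y b) = { '/', 'a', 'd' }
  PREDICT(C → '/' d a) = { '/' }
For B:
  PREDICT(B → B B) = { 'd' }
  PREDICT(B → d id) = { 'd' }
Y has a single production, so nothing to check there.

Conflict found: Predict set conflict for C: { 'd' }
The grammar is NOT LL(1).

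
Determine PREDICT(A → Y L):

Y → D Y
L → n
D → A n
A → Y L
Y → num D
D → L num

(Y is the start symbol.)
{ 'n', 'num' }

PREDICT(A → Y L) = (FIRST(RHS) \ {ε}) ∪ (FOLLOW(A) if ε ∈ FIRST(RHS), i.e. RHS ⇒* ε)
FIRST(Y) = { 'n', 'num' }
FIRST(Y L) = { 'n', 'num' }
ε ∉ FIRST(Y L), so FOLLOW(A) is not added.
PREDICT(A → Y L) = { 'n', 'num' }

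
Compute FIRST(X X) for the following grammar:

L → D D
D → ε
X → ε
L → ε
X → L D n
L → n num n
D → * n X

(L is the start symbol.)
FIRST sets of the non-terminals involved (from the grammar, by fixed-point iteration):
  FIRST(X) = { '*', 'n', ε }

To compute FIRST(X X), process the symbols left to right:
Symbol X is a non-terminal. Add FIRST(X) \ {ε} = { '*', 'n' }
X is nullable (ε ∈ FIRST(X)), continue to the next symbol.
Symbol X is a non-terminal. Add FIRST(X) \ {ε} = { '*', 'n' }
X is nullable (ε ∈ FIRST(X)), continue to the next symbol.
All symbols are nullable, so ε is in the result.
FIRST(X X) = { '*', 'n', ε }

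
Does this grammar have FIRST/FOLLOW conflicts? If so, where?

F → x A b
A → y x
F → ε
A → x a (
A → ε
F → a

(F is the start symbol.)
A FIRST/FOLLOW conflict occurs when a non-terminal N has a nullable alternative N → β (β ⇒* ε) and another alternative N → α with FIRST(α) ∩ FOLLOW(N) ≠ ∅: on such a lookahead the parser cannot decide between expanding α and letting N vanish via β.

Nullable non-terminals: A, F.

A: nullable alternative(s) A → ε; FOLLOW(A) = { 'b' }
  A → y x: FIRST \ {ε} = { 'y' } — disjoint from FOLLOW(A)
  A → x a (: FIRST \ {ε} = { 'x' } — disjoint from FOLLOW(A)
  A → ε: FIRST \ {ε} = { } — this is the only nullable alternative, skip

F: nullable alternative(s) F → ε; FOLLOW(F) = { $ }
  F → x A b: FIRST \ {ε} = { 'x' } — disjoint from FOLLOW(F)
  F → ε: FIRST \ {ε} = { } — this is the only nullable alternative, skip
  F → a: FIRST \ {ε} = { 'a' } — disjoint from FOLLOW(F)

No FIRST/FOLLOW conflicts found.

Answer: No FIRST/FOLLOW conflicts.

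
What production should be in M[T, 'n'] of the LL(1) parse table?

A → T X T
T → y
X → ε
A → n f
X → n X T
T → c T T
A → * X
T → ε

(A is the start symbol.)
To find M[T, 'n'], we find productions for T where 'n' is in the predict set (PREDICT(N → α) = (FIRST(α) \ {ε}) ∪ (FOLLOW(N) if α ⇒* ε)).

Relevant sets:
  FOLLOW(T) = { $, 'c', 'n', 'y' }

T → y: PREDICT = { 'y' }
T → c T T: PREDICT = { 'c' }
T → ε: PREDICT = { $, 'c', 'n', 'y' }
  'n' is in predict set, so this production goes in M[T, 'n']

M[T, 'n'] = T → ε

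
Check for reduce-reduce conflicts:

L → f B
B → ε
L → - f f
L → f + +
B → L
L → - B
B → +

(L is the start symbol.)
Yes — I11: [B → .] vs [L → - f f .]

A reduce-reduce conflict occurs when an LR(0) state has two complete items [A → α .] and [B → β .] — both call for a reduction, and with no lookahead the parser cannot choose between them.

Augment with L' → L and build the canonical LR(0) collection (I0 = CLOSURE({[L' → . L]}), then GOTO on every symbol after a dot until no new states appear). It has 12 states:
  I0: { [L → . - B], [L → . - f f], [L → . f + +], [L → . f B], [L' → . L] }  — shift
  I1: { [B → . +], [B → . L], [B → .], [L → - . B], [L → - . f f], [L → . - B], [L → . - f f], [L → . f + +], [L → . f B] }  — shift, reduce
  I2: { [L' → L .] }  — accept
  I3: { [B → . +], [B → . L], [B → .], [L → . - B], [L → . - f f], [L → . f + +], [L → . f B], [L → f . + +], [L → f . B] }  — shift, reduce
  I4: { [B → + .], [L → f + . +] }  — shift, reduce
  I5: { [L → f B .] }  — reduce
  I6: { [B → L .] }  — reduce
  I7: { [L → f + + .] }  — reduce
  I8: { [B → + .] }  — reduce
  I9: { [L → - B .] }  — reduce
  I10: { [B → . +], [B → . L], [B → .], [L → - f . f], [L → . - B], [L → . - f f], [L → . f + +], [L → . f B], [L → f . + +], [L → f . B] }  — shift, reduce
  I11: { [B → . +], [B → . L], [B → .], [L → - f f .], [L → . - B], [L → . - f f], [L → . f + +], [L → . f B], [L → f . + +], [L → f . B] }  — shift, 2 reduces

I11 contains complete items [B → .], [L → - f f .] — reduce-reduce conflict.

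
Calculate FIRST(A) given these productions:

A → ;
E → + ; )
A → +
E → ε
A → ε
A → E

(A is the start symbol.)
To compute FIRST(A), examine every production with A on the left-hand side, reading each right-hand side left to right until a non-nullable symbol is reached.

FIRST sets of the other non-terminals involved (by the same procedure, iterated to a fixed point):
  FIRST(E) = { '+', ε }

From A → ;:
  - ';' is a terminal: add ';' and stop
From A → +:
  - '+' is a terminal: add '+' and stop
From A → ε:
  - ε-production, so ε ∈ FIRST(A)
From A → E:
  - E is a non-terminal: add FIRST(E) \ {ε} = { '+' }
    E is nullable and nothing follows, so the whole right-hand side can vanish: ε ∈ FIRST(A)

Collecting: FIRST(A) = { '+', ';', ε }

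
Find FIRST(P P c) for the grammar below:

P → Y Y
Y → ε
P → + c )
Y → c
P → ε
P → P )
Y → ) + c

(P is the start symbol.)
{ ')', '+', 'c' }

FIRST sets of the non-terminals involved (from the grammar, by fixed-point iteration):
  FIRST(P) = { ')', '+', 'c', ε }

To compute FIRST(P P c), process the symbols left to right:
Symbol P is a non-terminal. Add FIRST(P) \ {ε} = { ')', '+', 'c' }
P is nullable (ε ∈ FIRST(P)), continue to the next symbol.
Symbol P is a non-terminal. Add FIRST(P) \ {ε} = { ')', '+', 'c' }
P is nullable (ε ∈ FIRST(P)), continue to the next symbol.
Symbol c is a terminal. Add 'c' and stop.
FIRST(P P c) = { ')', '+', 'c' }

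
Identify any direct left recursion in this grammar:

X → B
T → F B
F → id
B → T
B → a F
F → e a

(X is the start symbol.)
Direct left recursion occurs when N → N α for some non-terminal N (the right-hand side begins with the left-hand side itself).

X → B: starts with B
T → F B: starts with F
F → id: starts with id
B → T: starts with T
B → a F: starts with a
F → e a: starts with e

No direct left recursion found.

Answer: No direct left recursion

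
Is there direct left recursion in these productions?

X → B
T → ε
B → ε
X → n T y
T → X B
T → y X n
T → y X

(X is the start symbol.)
X → B: starts with B
T → ε: starts with ε
B → ε: starts with ε
X → n T y: starts with n
T → X B: starts with X
T → y X n: starts with y
T → y X: starts with y

No direct left recursion found.

Answer: No direct left recursion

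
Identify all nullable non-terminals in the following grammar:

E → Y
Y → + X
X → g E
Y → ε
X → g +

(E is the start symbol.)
{ 'E', 'Y' }

ε-productions: Y → ε
So Y is immediately nullable.
E → Y: every symbol on the right is nullable, so E is nullable too.
No further non-terminal can be added: every production for the remaining non-terminals contains a terminal or a non-nullable non-terminal.
Nullable = { 'E', 'Y' }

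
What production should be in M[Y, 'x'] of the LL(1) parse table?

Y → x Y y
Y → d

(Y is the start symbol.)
Y → x Y y

To find M[Y, 'x'], we find productions for Y where 'x' is in the predict set (PREDICT(N → α) = (FIRST(α) \ {ε}) ∪ (FOLLOW(N) if α ⇒* ε)).

Y → x Y y: PREDICT = { 'x' }
  'x' is in predict set, so this production goes in M[Y, 'x']
Y → d: PREDICT = { 'd' }

M[Y, 'x'] = Y → x Y y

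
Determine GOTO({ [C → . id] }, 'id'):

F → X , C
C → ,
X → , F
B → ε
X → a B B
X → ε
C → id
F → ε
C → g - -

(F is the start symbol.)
GOTO(I, 'id') = CLOSURE({ [A → αX.β] : [A → α.Xβ] ∈ I, X = 'id' })

Items with dot before 'id', with the dot advanced:
  [C → . id] → [C → id .]
Closure adds nothing (no advanced item has the dot before a non-terminal).

GOTO = { [C → id .] }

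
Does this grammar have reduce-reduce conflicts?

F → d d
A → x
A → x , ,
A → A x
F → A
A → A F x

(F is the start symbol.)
A reduce-reduce conflict occurs when an LR(0) state has two complete items [A → α .] and [B → β .] — both call for a reduction, and with no lookahead the parser cannot choose between them.

Augment with F' → F and build the canonical LR(0) collection (I0 = CLOSURE({[F' → . F]}), then GOTO on every symbol after a dot until no new states appear). It has 11 states:
  I0: { [A → . A F x], [A → . A x], [A → . x , ,], [A → . x], [F → . A], [F → . d d], [F' → . F] }  — shift
  I1: { [A → . A F x], [A → . A x], [A → . x , ,], [A → . x], [A → A . F x], [A → A . x], [F → . A], [F → . d d], [F → A .] }  — shift, reduce
  I2: { [F' → F .] }  — accept
  I3: { [F → d . d] }  — shift
  I4: { [A → x . , ,], [A → x .] }  — shift, reduce
  I5: { [A → x , . ,] }  — shift
  I6: { [A → x , , .] }  — reduce
  I7: { [F → d d .] }  — reduce
  I8: { [A → A F . x] }  — shift
  I9: { [A → A x .], [A → x . , ,], [A → x .] }  — shift, 2 reduces
  I10: { [A → A F x .] }  — reduce

I9 contains complete items [A → A x .], [A → x .] — reduce-reduce conflict.

Answer: Yes — I9: [A → A x .] vs [A → x .]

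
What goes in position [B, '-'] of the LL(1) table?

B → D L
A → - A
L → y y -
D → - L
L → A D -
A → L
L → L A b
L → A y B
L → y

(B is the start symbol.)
To find M[B, '-'], we find productions for B where '-' is in the predict set (PREDICT(N → α) = (FIRST(α) \ {ε}) ∪ (FOLLOW(N) if α ⇒* ε)).

Relevant sets:
  FIRST(D) = { '-' }

B → D L: PREDICT = { '-' }
  '-' is in predict set, so this production goes in M[B, '-']

M[B, '-'] = B → D L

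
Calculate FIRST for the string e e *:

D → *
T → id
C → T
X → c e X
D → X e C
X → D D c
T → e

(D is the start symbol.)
{ 'e' }

To compute FIRST(e e *), process the symbols left to right:
Symbol e is a terminal. Add 'e' and stop.
FIRST(e e *) = { 'e' }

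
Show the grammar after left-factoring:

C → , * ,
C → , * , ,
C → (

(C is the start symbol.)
Left-factoring transforms A → αβ₁ | αβ₂ into A → αA' and A' → β₁ | β₂
(α is the longest common prefix among the alternatives). Repeat until
no nonterminal has two alternatives with a common prefix.

Round 1: C has alternatives sharing prefix ', * ,'. Introduce C': C → , * , C'
  Add: C' → ε
  Add: C' → ,

No remaining common prefixes — done.

Resulting grammar:
C → , * , C'
C' → ε
C' → ,
C → (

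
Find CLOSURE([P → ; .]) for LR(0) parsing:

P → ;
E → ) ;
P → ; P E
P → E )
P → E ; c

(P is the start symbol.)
{ [P → ; .] }

To compute CLOSURE, for each item [A → α.Bβ] where B is a non-terminal, add [B → .γ] for all productions B → γ; repeat for the newly added items until nothing changes.

Start with: [P → ; .]
The dot is at the end, so nothing is added.

CLOSURE = { [P → ; .] }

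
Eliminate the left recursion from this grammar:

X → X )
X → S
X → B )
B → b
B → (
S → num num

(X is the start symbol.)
X is directly left-recursive. The standard transformation for
  A → A α₁ | ... | A α_m | β₁ | ... | β_n
is
  A  → β₁ A' | ... | β_n A'
  A' → α₁ A' | ... | α_m A' | ε

X → S becomes X → S X'
X → B ) becomes X → B ) X'
X → X ) becomes X' → ) X'
Add X' → ε

Productions for other non-terminals are unchanged:
  B → b
  B → (
  S → num num

Resulting grammar:
X → S X'
X → B ) X'
X' → ) X'
X' → ε
B → b
B → (
S → num num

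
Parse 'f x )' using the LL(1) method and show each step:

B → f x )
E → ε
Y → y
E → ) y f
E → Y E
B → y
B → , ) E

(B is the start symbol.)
LL(1) parsing maintains a stack (initially the start symbol over $) and the input. At each step: if the stack top is a terminal, match it against the current input token; if it is a non-terminal N, replace it with the RHS of M[N, lookahead] (the unique production whose predict set contains the lookahead).

Stack is shown with the top on the left.

Stack    Input    Action
------------------------
B $      f x ) $  output B → f x )
f x ) $  f x ) $  match 'f'
x ) $    x ) $    match 'x'
) $      ) $      match ')'
$        $        accept

The string is accepted.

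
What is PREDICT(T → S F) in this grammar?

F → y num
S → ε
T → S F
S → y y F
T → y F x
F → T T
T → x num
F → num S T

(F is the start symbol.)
PREDICT(T → S F) = (FIRST(RHS) \ {ε}) ∪ (FOLLOW(T) if ε ∈ FIRST(RHS), i.e. RHS ⇒* ε)
FIRST(S) = { 'y', ε }
FIRST(F) = { 'num', 'x', 'y' }
FIRST(S F) = { 'num', 'x', 'y' }
ε ∉ FIRST(S F), so FOLLOW(T) is not added.
PREDICT(T → S F) = { 'num', 'x', 'y' }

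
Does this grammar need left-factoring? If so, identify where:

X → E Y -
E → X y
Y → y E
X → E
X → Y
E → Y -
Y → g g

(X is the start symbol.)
Left-factoring is needed when two productions for the same non-terminal
share a common prefix on the right-hand side.

Productions for X:
  X → E Y -
  X → E
  X → Y
Productions for E:
  E → X y
  E → Y -
Productions for Y:
  Y → y E
  Y → g g

Found common prefix 'E' in productions for X

Answer: Yes, X has productions with common prefix 'E'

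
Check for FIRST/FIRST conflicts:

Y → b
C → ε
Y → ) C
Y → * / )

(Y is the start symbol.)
No FIRST/FIRST conflicts.

Productions for Y:
  Y → b: FIRST = { 'b' }
  Y → ) C: FIRST = { ')' }
  Y → * / ): FIRST = { '*' }
C has only one production, so no FIRST/FIRST conflict is possible there.

All alternatives of each non-terminal have pairwise disjoint FIRST sets.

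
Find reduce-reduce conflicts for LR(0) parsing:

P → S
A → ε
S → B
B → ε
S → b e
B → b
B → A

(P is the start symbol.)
Yes — I0: [A → .] vs [B → .]

A reduce-reduce conflict occurs when an LR(0) state has two complete items [A → α .] and [B → β .] — both call for a reduction, and with no lookahead the parser cannot choose between them.

Augment with P' → P and build the canonical LR(0) collection (I0 = CLOSURE({[P' → . P]}), then GOTO on every symbol after a dot until no new states appear). It has 7 states:
  I0: { [A → .], [B → . A], [B → . b], [B → .], [P → . S], [P' → . P], [S → . B], [S → . b e] }  — shift, 2 reduces
  I1: { [B → A .] }  — reduce
  I2: { [S → B .] }  — reduce
  I3: { [P' → P .] }  — accept
  I4: { [P → S .] }  — reduce
  I5: { [B → b .], [S → b . e] }  — shift, reduce
  I6: { [S → b e .] }  — reduce

I0 contains complete items [A → .], [B → .] — reduce-reduce conflict.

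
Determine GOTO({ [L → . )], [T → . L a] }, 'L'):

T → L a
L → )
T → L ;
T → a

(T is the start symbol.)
GOTO(I, 'L') = CLOSURE({ [A → αX.β] : [A → α.Xβ] ∈ I, X = 'L' })

Items with dot before 'L', with the dot advanced:
  [T → . L a] → [T → L . a]
Closure adds nothing (no advanced item has the dot before a non-terminal).

GOTO = { [T → L . a] }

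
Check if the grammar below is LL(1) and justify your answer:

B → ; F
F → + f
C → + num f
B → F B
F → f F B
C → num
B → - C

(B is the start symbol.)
Yes, the grammar is LL(1).

A grammar is LL(1) if for each non-terminal N with multiple productions, the predict sets of those productions are pairwise disjoint, where PREDICT(N → α) = (FIRST(α) \ {ε}) ∪ (FOLLOW(N) if α ⇒* ε).

Relevant sets:
  FIRST(F) = { '+', 'f' }

For B:
  PREDICT(B → ';' F) = { ';' }
  PREDICT(B → F B) = { '+', 'f' }
  PREDICT(B → '-' C) = { '-' }
For F:
  PREDICT(F → '+' f) = { '+' }
  PREDICT(F → f F B) = { 'f' }
For C:
  PREDICT(C → '+' num f) = { '+' }
  PREDICT(C → num) = { 'num' }

All predict sets are disjoint. The grammar IS LL(1).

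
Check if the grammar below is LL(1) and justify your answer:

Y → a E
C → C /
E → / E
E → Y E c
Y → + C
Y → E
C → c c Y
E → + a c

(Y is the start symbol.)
No. Predict set conflict for Y: { 'a' }

Relevant sets:
  FIRST(E) = { '+', '/', 'a' }
  FIRST(C) = { 'c' }
  FIRST(Y) = { '+', '/', 'a' }

For Y:
  PREDICT(Y → a E) = { 'a' }
  PREDICT(Y → '+' C) = { '+' }
  PREDICT(Y → E) = { '+', '/', 'a' }
For C:
  PREDICT(C → C '/') = { 'c' }
  PREDICT(C → c c Y) = { 'c' }
For E:
  PREDICT(E → '/' E) = { '/' }
  PREDICT(E → Y E c) = { '+', '/', 'a' }
  PREDICT(E → '+' a c) = { '+' }

Conflict found: Predict set conflict for Y: { 'a' }
The grammar is NOT LL(1).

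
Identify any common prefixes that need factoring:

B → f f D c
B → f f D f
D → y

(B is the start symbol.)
Left-factoring is needed when two productions for the same non-terminal
share a common prefix on the right-hand side.

Productions for B:
  B → f f D c
  B → f f D f

Found common prefix 'f f D' in productions for B

Answer: Yes, B has productions with common prefix 'f f D'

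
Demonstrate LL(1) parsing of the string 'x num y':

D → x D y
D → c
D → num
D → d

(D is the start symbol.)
LL(1) parsing maintains a stack (initially the start symbol over $) and the input. At each step: if the stack top is a terminal, match it against the current input token; if it is a non-terminal N, replace it with the RHS of M[N, lookahead] (the unique production whose predict set contains the lookahead).

Stack is shown with the top on the left.

Stack    Input      Action
--------------------------
D $      x num y $  output D → x D y
x D y $  x num y $  match 'x'
D y $    num y $    output D → num
num y $  num y $    match 'num'
y $      y $        match 'y'
$        $          accept

The string is accepted.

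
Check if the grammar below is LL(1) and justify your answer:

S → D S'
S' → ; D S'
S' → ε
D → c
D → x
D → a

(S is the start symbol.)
A grammar is LL(1) if for each non-terminal N with multiple productions, the predict sets of those productions are pairwise disjoint, where PREDICT(N → α) = (FIRST(α) \ {ε}) ∪ (FOLLOW(N) if α ⇒* ε).

Relevant sets:
  FOLLOW(S') = { $ }

For S':
  PREDICT(S' → ';' D S') = { ';' }
  PREDICT(S' → ε) = { $ }
For D:
  PREDICT(D → c) = { 'c' }
  PREDICT(D → x) = { 'x' }
  PREDICT(D → a) = { 'a' }
S has a single production, so nothing to check there.

All predict sets are disjoint. The grammar IS LL(1).

Answer: Yes, the grammar is LL(1).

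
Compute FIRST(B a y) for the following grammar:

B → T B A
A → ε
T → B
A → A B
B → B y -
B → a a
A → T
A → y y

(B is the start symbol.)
FIRST sets of the non-terminals involved (from the grammar, by fixed-point iteration):
  FIRST(B) = { 'a' }

To compute FIRST(B a y), process the symbols left to right:
Symbol B is a non-terminal. Add FIRST(B) \ {ε} = { 'a' }
B is not nullable (ε ∉ FIRST(B)), so stop here.
FIRST(B a y) = { 'a' }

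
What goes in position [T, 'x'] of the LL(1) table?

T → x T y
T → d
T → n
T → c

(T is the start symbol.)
T → x T y

To find M[T, 'x'], we find productions for T where 'x' is in the predict set (PREDICT(N → α) = (FIRST(α) \ {ε}) ∪ (FOLLOW(N) if α ⇒* ε)).

T → x T y: PREDICT = { 'x' }
  'x' is in predict set, so this production goes in M[T, 'x']
T → d: PREDICT = { 'd' }
T → n: PREDICT = { 'n' }
T → c: PREDICT = { 'c' }

M[T, 'x'] = T → x T y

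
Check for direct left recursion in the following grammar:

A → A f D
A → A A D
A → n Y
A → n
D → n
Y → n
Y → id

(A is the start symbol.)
Yes, A is left-recursive

A → A f D: LEFT RECURSIVE (starts with A)
A → A A D: LEFT RECURSIVE (starts with A)
A → n Y: starts with n
A → n: starts with n
D → n: starts with n
Y → n: starts with n
Y → id: starts with id

The grammar has direct left recursion on: A.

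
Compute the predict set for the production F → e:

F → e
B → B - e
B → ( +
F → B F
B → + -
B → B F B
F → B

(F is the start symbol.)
PREDICT(F → e) = (FIRST(RHS) \ {ε}) ∪ (FOLLOW(F) if ε ∈ FIRST(RHS), i.e. RHS ⇒* ε)
FIRST(e) = { 'e' }
ε ∉ FIRST(e), so FOLLOW(F) is not added.
PREDICT(F → e) = { 'e' }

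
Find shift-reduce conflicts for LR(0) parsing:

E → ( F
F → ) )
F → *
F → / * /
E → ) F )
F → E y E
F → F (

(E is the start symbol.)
Yes — I15: [F → ) ) .] vs [E → . ( F]; I16: [E → ( F .] vs [F → F . (]

A shift-reduce conflict occurs when an LR(0) state has both:
  - a complete (reduce) item [A → α .] (dot at the end), and
  - a shift item [B → β . c γ] (dot before a terminal).

Augment with E' → E and build the canonical LR(0) collection (I0 = CLOSURE({[E' → . E]}), then GOTO on every symbol after a dot until no new states appear). It has 17 states:
  I0: { [E → . ( F], [E → . ) F )], [E' → . E] }  — shift
  I1: { [E → ( . F], [E → . ( F], [E → . ) F )], [F → . ) )], [F → . *], [F → . / * /], [F → . E y E], [F → . F (] }  — shift
  I2: { [E → ) . F )], [E → . ( F], [E → . ) F )], [F → . ) )], [F → . *], [F → . / * /], [F → . E y E], [F → . F (] }  — shift
  I3: { [E' → E .] }  — accept
  I4: { [E → ) . F )], [E → . ( F], [E → . ) F )], [F → ) . )], [F → . ) )], [F → . *], [F → . / * /], [F → . E y E], [F → . F (] }  — shift
  I5: { [F → * .] }  — reduce
  I6: { [F → / . * /] }  — shift
  I7: { [F → E . y E] }  — shift
  I8: { [E → ) F . )], [F → F . (] }  — shift
  I9: { [F → F ( .] }  — reduce
  I10: { [E → ) F ) .] }  — reduce
  I11: { [E → . ( F], [E → . ) F )], [F → E y . E] }  — shift
  I12: { [F → E y E .] }  — reduce
  I13: { [F → / * . /] }  — shift
  I14: { [F → / * / .] }  — reduce
  I15: { [E → ) . F )], [E → . ( F], [E → . ) F )], [F → ) ) .], [F → ) . )], [F → . ) )], [F → . *], [F → . / * /], [F → . E y E], [F → . F (] }  — shift, reduce
  I16: { [E → ( F .], [F → F . (] }  — shift, reduce

I15 contains reduce item [F → ) ) .] and shift items [E → . ( F], [E → . ) F )], [F → . ) )], [F → ) . )], [F → . *], [F → . / * /] — shift-reduce conflict.
I16 contains reduce item [E → ( F .] and shift item [F → F . (] — shift-reduce conflict.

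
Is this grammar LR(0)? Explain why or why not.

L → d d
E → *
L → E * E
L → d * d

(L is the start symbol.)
A grammar is LR(0) if no state in the canonical LR(0) collection has:
  - both a shift item (dot before a terminal) and a complete item (shift-reduce conflict), or
  - two or more complete items (reduce-reduce conflict; the accept item [L' → L .] counts as a complete item here).

Augment with L' → L and build the canonical LR(0) collection (I0 = CLOSURE({[L' → . L]}), then GOTO on every symbol after a dot until no new states appear). It has 10 states:
  I0: { [E → . *], [L → . E * E], [L → . d * d], [L → . d d], [L' → . L] }  — shift
  I1: { [E → * .] }  — reduce
  I2: { [L → E . * E] }  — shift
  I3: { [L' → L .] }  — accept
  I4: { [L → d . * d], [L → d . d] }  — shift
  I5: { [L → d * . d] }  — shift
  I6: { [L → d d .] }  — reduce
  I7: { [L → d * d .] }  — reduce
  I8: { [E → . *], [L → E * . E] }  — shift
  I9: { [L → E * E .] }  — reduce

Every state is either a pure shift/goto state or contains exactly one complete item and nothing to shift — no conflicts. The grammar is LR(0).

Answer: Yes, the grammar is LR(0)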